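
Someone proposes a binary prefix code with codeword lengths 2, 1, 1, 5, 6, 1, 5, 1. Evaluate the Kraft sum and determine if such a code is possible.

2.328125; no

With common denominator 2^6 = 64: Σ 2^(−ℓᵢ) = 16/64 + 32/64 + 32/64 + 2/64 + 1/64 + 32/64 + 2/64 + 32/64 = 149/64 = 2.328125.
Kraft's inequality requires Σ ≤ 1; here Σ = 2.328125 > 1, so no such prefix code exists.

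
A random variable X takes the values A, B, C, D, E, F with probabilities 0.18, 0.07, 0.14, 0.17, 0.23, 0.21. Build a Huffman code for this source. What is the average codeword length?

2.56 bits/symbol

Repeatedly combine the two least-probable nodes; the expected code length is the sum of the merged weights.
merge 7/100 + 7/50 → 21/100
merge 17/100 + 9/50 → 7/20
merge 21/100 + 21/100 → 21/50
merge 23/100 + 7/20 → 29/50
merge 21/50 + 29/50 → 1
L = 21/100 + 7/20 + 21/50 + 29/50 + 1 = 64/25 = 2.56 bits/symbol.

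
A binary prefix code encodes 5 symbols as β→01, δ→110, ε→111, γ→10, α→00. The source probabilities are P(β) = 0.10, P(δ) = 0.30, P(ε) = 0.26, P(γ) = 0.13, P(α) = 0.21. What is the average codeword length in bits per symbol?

2.56 bits/symbol

L̄ = Σ pᵢ·ℓᵢ = 0.10·2 + 0.30·3 + 0.26·3 + 0.13·2 + 0.21·2 = 2.56 bits/symbol.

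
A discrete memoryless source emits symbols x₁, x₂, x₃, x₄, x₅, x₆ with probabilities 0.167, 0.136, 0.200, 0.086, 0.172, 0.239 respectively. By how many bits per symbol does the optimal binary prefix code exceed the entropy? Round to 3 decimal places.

0.039 bits

Entropy H = −Σ p log₂ p ≈ 2.5218 bits.
Huffman merges: 43/500+17/125→111/500; 167/1000+43/250→339/1000; 1/5+111/500→211/500; 239/1000+339/1000→289/500; 211/500+289/500→1. L = 2561/1000 ≈ 2.5610.
L − H = 2.5610 − 2.5218 = 0.039 bits.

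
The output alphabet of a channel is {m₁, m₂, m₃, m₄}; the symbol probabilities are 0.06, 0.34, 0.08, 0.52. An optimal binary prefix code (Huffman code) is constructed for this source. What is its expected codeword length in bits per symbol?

1.62 bits/symbol

Repeatedly combine the two least-probable nodes; the expected code length is the sum of the merged weights.
merge 3/50 + 2/25 → 7/50
merge 7/50 + 17/50 → 12/25
merge 12/25 + 13/25 → 1
L = 7/50 + 12/25 + 1 = 81/50 = 1.62 bits/symbol.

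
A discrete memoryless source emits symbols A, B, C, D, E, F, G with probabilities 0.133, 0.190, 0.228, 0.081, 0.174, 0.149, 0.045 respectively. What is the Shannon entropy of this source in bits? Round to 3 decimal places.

2.672 bits

H = −Σ pᵢ log₂ pᵢ.
−0.133·log₂(0.133) = 0.3871
−0.190·log₂(0.190) = 0.4552
−0.228·log₂(0.228) = 0.4863
−0.081·log₂(0.081) = 0.2937
−0.174·log₂(0.174) = 0.4390
−0.149·log₂(0.149) = 0.4092
−0.045·log₂(0.045) = 0.2013
Sum ≈ 2.6719 → 2.672 bits.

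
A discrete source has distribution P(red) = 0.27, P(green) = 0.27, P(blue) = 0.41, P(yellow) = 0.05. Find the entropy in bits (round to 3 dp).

H = −Σ pᵢ log₂ pᵢ.
−0.27·log₂(0.27) = 0.5100
−0.27·log₂(0.27) = 0.5100
−0.41·log₂(0.41) = 0.5274
−0.05·log₂(0.05) = 0.2161
Sum ≈ 1.7635 → 1.764 bits.

1.764 bits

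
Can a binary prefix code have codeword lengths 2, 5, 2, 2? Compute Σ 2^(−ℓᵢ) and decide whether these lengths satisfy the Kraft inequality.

0.78125; yes

With common denominator 2^5 = 32: Σ 2^(−ℓᵢ) = 8/32 + 1/32 + 8/32 + 8/32 = 25/32 = 0.78125.
Kraft's inequality requires Σ ≤ 1; here Σ = 0.78125 ≤ 1, so such a prefix code exists.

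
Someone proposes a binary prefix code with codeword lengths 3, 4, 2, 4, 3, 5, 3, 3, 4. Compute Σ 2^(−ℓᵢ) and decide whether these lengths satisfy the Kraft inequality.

With common denominator 2^5 = 32: Σ 2^(−ℓᵢ) = 4/32 + 2/32 + 8/32 + 2/32 + 4/32 + 1/32 + 4/32 + 4/32 + 2/32 = 31/32 = 0.96875.
Kraft's inequality requires Σ ≤ 1; here Σ = 0.96875 ≤ 1, so such a prefix code exists.

0.96875; yes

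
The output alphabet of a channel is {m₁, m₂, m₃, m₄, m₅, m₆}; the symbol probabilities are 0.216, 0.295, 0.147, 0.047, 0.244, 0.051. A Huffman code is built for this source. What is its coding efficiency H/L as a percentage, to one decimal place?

99.3%

Entropy H = −Σ p log₂ p ≈ 2.3266 bits.
Huffman merges: 47/1000+51/1000→49/500; 49/500+147/1000→49/200; 27/125+61/250→23/50; 49/200+59/200→27/50; 23/50+27/50→1. L = 2343/1000 ≈ 2.3430.
Efficiency = H/L = 2.3266/2.3430 = 99.3%.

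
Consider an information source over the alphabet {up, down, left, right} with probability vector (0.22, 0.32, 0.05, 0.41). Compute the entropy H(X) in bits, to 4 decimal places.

1.7501 bits

H = −Σ pᵢ log₂ pᵢ.
−0.22·log₂(0.22) = 0.4806
−0.32·log₂(0.32) = 0.5260
−0.05·log₂(0.05) = 0.2161
−0.41·log₂(0.41) = 0.5274
Sum ≈ 1.7501 → 1.7501 bits.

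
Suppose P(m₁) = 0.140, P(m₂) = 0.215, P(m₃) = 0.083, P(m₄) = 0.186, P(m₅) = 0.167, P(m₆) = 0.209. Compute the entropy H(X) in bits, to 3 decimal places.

H = −Σ pᵢ log₂ pᵢ.
−0.140·log₂(0.140) = 0.3971
−0.215·log₂(0.215) = 0.4768
−0.083·log₂(0.083) = 0.2980
−0.186·log₂(0.186) = 0.4514
−0.167·log₂(0.167) = 0.4312
−0.209·log₂(0.209) = 0.4720
Sum ≈ 2.5265 → 2.526 bits.

2.526 bits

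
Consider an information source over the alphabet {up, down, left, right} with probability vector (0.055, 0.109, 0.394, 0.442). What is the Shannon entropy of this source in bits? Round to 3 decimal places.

H = −Σ pᵢ log₂ pᵢ.
−0.055·log₂(0.055) = 0.2301
−0.109·log₂(0.109) = 0.3485
−0.394·log₂(0.394) = 0.5294
−0.442·log₂(0.442) = 0.5206
Sum ≈ 1.6287 → 1.629 bits.

1.629 bits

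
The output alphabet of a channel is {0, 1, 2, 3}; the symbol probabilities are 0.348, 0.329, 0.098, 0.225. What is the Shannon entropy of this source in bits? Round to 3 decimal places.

H = −Σ pᵢ log₂ pᵢ.
−0.348·log₂(0.348) = 0.5299
−0.329·log₂(0.329) = 0.5277
−0.098·log₂(0.098) = 0.3284
−0.225·log₂(0.225) = 0.4842
Sum ≈ 1.8702 → 1.870 bits.

1.870 bits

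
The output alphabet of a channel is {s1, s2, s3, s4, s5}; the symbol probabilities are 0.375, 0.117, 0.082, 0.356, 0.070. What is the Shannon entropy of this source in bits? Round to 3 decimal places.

H = −Σ pᵢ log₂ pᵢ.
−0.375·log₂(0.375) = 0.5306
−0.117·log₂(0.117) = 0.3622
−0.082·log₂(0.082) = 0.2959
−0.356·log₂(0.356) = 0.5305
−0.070·log₂(0.070) = 0.2686
Sum ≈ 1.9877 → 1.988 bits.

1.988 bits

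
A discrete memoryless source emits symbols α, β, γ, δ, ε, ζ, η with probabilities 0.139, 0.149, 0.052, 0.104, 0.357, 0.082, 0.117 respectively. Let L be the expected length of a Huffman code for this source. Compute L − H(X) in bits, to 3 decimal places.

Entropy H = −Σ p log₂ p ≈ 2.5549 bits.
Huffman merges: 13/250+41/500→67/500; 13/125+117/1000→221/1000; 67/500+139/1000→273/1000; 149/1000+221/1000→37/100; 273/1000+357/1000→63/100; 37/100+63/100→1. L = 657/250 ≈ 2.6280.
L − H = 2.6280 − 2.5549 = 0.073 bits.

0.073 bits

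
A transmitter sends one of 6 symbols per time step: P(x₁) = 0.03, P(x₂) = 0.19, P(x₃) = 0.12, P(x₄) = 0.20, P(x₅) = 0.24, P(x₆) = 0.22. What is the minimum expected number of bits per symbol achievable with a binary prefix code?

Repeatedly combine the two least-probable nodes; the expected code length is the sum of the merged weights.
merge 3/100 + 3/25 → 3/20
merge 3/20 + 19/100 → 17/50
merge 1/5 + 11/50 → 21/50
merge 6/25 + 17/50 → 29/50
merge 21/50 + 29/50 → 1
L = 3/20 + 17/50 + 21/50 + 29/50 + 1 = 249/100 = 2.49 bits/symbol.

2.49 bits/symbol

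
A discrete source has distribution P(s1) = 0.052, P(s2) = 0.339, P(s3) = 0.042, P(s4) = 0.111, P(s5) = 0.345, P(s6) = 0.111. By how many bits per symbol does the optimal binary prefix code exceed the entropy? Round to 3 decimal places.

0.093 bits

Entropy H = −Σ p log₂ p ≈ 2.1767 bits.
Huffman merges: 21/500+13/250→47/500; 47/500+111/1000→41/200; 111/1000+41/200→79/250; 79/250+339/1000→131/200; 69/200+131/200→1. L = 227/100 ≈ 2.2700.
L − H = 2.2700 − 2.1767 = 0.093 bits.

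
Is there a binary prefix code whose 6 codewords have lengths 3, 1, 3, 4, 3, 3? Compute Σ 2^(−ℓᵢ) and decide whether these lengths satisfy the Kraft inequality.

With common denominator 2^4 = 16: Σ 2^(−ℓᵢ) = 2/16 + 8/16 + 2/16 + 1/16 + 2/16 + 2/16 = 17/16 = 1.0625.
Kraft's inequality requires Σ ≤ 1; here Σ = 1.0625 > 1, so no such prefix code exists.

1.0625; no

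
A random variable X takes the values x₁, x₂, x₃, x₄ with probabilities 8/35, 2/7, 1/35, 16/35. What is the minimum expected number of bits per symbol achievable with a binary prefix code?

1.8 bits/symbol

Repeatedly combine the two least-probable nodes; the expected code length is the sum of the merged weights.
merge 1/35 + 8/35 → 9/35
merge 9/35 + 2/7 → 19/35
merge 16/35 + 19/35 → 1
L = 9/35 + 19/35 + 1 = 9/5 = 1.8 bits/symbol.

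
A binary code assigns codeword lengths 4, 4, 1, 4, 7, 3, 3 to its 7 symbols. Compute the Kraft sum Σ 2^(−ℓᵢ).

With common denominator 2^7 = 128: Σ 2^(−ℓᵢ) = 8/128 + 8/128 + 64/128 + 8/128 + 1/128 + 16/128 + 16/128 = 121/128 = 0.9453125.

0.9453125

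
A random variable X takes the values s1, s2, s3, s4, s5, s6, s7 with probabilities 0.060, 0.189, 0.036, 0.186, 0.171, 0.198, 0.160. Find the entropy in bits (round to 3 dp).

2.643 bits

H = −Σ pᵢ log₂ pᵢ.
−0.060·log₂(0.060) = 0.2435
−0.189·log₂(0.189) = 0.4543
−0.036·log₂(0.036) = 0.1727
−0.186·log₂(0.186) = 0.4514
−0.171·log₂(0.171) = 0.4357
−0.198·log₂(0.198) = 0.4626
−0.160·log₂(0.160) = 0.4230
Sum ≈ 2.6431 → 2.643 bits.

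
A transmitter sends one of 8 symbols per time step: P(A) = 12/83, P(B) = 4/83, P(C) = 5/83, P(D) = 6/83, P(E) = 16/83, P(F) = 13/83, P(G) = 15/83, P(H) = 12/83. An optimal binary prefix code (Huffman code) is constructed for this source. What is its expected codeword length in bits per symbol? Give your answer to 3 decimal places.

2.916 bits/symbol

Repeatedly combine the two least-probable nodes; the expected code length is the sum of the merged weights.
merge 4/83 + 5/83 → 9/83
merge 6/83 + 9/83 → 15/83
merge 12/83 + 12/83 → 24/83
merge 13/83 + 15/83 → 28/83
merge 15/83 + 16/83 → 31/83
merge 24/83 + 28/83 → 52/83
merge 31/83 + 52/83 → 1
L = 9/83 + 15/83 + 24/83 + 28/83 + 31/83 + 52/83 + 1 = 242/83 ≈ 2.916 bits/symbol.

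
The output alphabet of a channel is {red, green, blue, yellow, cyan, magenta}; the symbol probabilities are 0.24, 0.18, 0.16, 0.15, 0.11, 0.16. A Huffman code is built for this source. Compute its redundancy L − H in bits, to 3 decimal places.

0.034 bits

Entropy H = −Σ p log₂ p ≈ 2.5463 bits.
Huffman merges: 11/100+3/20→13/50; 4/25+4/25→8/25; 9/50+6/25→21/50; 13/50+8/25→29/50; 21/50+29/50→1. L = 129/50 ≈ 2.5800.
L − H = 2.5800 − 2.5463 = 0.034 bits.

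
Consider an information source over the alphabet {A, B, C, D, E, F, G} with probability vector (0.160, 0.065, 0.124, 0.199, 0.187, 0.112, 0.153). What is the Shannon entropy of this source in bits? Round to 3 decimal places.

H = −Σ pᵢ log₂ pᵢ.
−0.160·log₂(0.160) = 0.4230
−0.065·log₂(0.065) = 0.2563
−0.124·log₂(0.124) = 0.3734
−0.199·log₂(0.199) = 0.4635
−0.187·log₂(0.187) = 0.4523
−0.112·log₂(0.112) = 0.3537
−0.153·log₂(0.153) = 0.4144
Sum ≈ 2.7367 → 2.737 bits.

2.737 bits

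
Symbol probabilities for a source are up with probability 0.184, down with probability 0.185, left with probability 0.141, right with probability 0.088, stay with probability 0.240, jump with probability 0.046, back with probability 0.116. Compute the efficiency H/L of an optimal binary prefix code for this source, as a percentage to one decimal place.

98.4%

Entropy H = −Σ p log₂ p ≈ 2.6658 bits.
Huffman merges: 23/500+11/125→67/500; 29/250+67/500→1/4; 141/1000+23/125→13/40; 37/200+6/25→17/40; 1/4+13/40→23/40; 17/40+23/40→1. L = 2709/1000 ≈ 2.7090.
Efficiency = H/L = 2.6658/2.7090 = 98.4%.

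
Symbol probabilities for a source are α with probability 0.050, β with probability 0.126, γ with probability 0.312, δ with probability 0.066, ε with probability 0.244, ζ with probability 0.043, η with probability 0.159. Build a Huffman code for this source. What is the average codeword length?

Repeatedly combine the two least-probable nodes; the expected code length is the sum of the merged weights.
merge 43/1000 + 1/20 → 93/1000
merge 33/500 + 93/1000 → 159/1000
merge 63/500 + 159/1000 → 57/200
merge 159/1000 + 61/250 → 403/1000
merge 57/200 + 39/125 → 597/1000
merge 403/1000 + 597/1000 → 1
L = 93/1000 + 159/1000 + 57/200 + 403/1000 + 597/1000 + 1 = 2537/1000 = 2.537 bits/symbol.

2.537 bits/symbol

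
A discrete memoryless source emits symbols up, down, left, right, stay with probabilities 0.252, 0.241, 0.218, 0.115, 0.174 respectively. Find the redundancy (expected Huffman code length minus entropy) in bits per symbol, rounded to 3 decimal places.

0.016 bits

Entropy H = −Σ p log₂ p ≈ 2.2727 bits.
Huffman merges: 23/200+87/500→289/1000; 109/500+241/1000→459/1000; 63/250+289/1000→541/1000; 459/1000+541/1000→1. L = 2289/1000 ≈ 2.2890.
L − H = 2.2890 − 2.2727 = 0.016 bits.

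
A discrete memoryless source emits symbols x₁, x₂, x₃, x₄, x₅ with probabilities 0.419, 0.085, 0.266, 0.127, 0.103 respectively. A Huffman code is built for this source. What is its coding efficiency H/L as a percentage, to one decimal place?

Entropy H = −Σ p log₂ p ≈ 2.0522 bits.
Huffman merges: 17/200+103/1000→47/250; 127/1000+47/250→63/200; 133/500+63/200→581/1000; 419/1000+581/1000→1. L = 521/250 ≈ 2.0840.
Efficiency = H/L = 2.0522/2.0840 = 98.5%.

98.5%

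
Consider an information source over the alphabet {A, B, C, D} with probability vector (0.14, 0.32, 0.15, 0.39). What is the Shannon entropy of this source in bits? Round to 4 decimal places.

1.8635 bits

H = −Σ pᵢ log₂ pᵢ.
−0.14·log₂(0.14) = 0.3971
−0.32·log₂(0.32) = 0.5260
−0.15·log₂(0.15) = 0.4105
−0.39·log₂(0.39) = 0.5298
Sum ≈ 1.8635 → 1.8635 bits.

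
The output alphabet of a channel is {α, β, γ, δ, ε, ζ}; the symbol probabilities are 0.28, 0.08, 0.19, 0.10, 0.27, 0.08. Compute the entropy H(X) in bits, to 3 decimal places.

H = −Σ pᵢ log₂ pᵢ.
−0.28·log₂(0.28) = 0.5142
−0.08·log₂(0.08) = 0.2915
−0.19·log₂(0.19) = 0.4552
−0.10·log₂(0.10) = 0.3322
−0.27·log₂(0.27) = 0.5100
−0.08·log₂(0.08) = 0.2915
Sum ≈ 2.3947 → 2.395 bits.

2.395 bits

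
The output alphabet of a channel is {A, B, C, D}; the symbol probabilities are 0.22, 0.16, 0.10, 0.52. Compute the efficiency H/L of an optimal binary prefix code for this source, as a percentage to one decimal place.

Entropy H = −Σ p log₂ p ≈ 1.7264 bits.
Huffman merges: 1/10+4/25→13/50; 11/50+13/50→12/25; 12/25+13/25→1. L = 87/50 ≈ 1.7400.
Efficiency = H/L = 1.7264/1.7400 = 99.2%.

99.2%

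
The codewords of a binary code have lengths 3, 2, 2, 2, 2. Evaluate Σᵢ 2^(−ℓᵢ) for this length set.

With common denominator 2^3 = 8: Σ 2^(−ℓᵢ) = 1/8 + 2/8 + 2/8 + 2/8 + 2/8 = 9/8 = 1.125.

1.125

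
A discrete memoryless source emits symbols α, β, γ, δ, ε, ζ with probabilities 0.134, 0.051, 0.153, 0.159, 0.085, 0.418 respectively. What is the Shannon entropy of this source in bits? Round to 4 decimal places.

2.2720 bits

H = −Σ pᵢ log₂ pᵢ.
−0.134·log₂(0.134) = 0.3886
−0.051·log₂(0.051) = 0.2190
−0.153·log₂(0.153) = 0.4144
−0.159·log₂(0.159) = 0.4218
−0.085·log₂(0.085) = 0.3023
−0.418·log₂(0.418) = 0.5260
Sum ≈ 2.2720 → 2.2720 bits.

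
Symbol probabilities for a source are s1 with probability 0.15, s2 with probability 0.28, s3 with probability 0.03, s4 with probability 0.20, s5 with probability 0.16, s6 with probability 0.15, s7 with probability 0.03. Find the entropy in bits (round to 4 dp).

2.5262 bits

H = −Σ pᵢ log₂ pᵢ.
−0.15·log₂(0.15) = 0.4105
−0.28·log₂(0.28) = 0.5142
−0.03·log₂(0.03) = 0.1518
−0.20·log₂(0.20) = 0.4644
−0.16·log₂(0.16) = 0.4230
−0.15·log₂(0.15) = 0.4105
−0.03·log₂(0.03) = 0.1518
Sum ≈ 2.5262 → 2.5262 bits.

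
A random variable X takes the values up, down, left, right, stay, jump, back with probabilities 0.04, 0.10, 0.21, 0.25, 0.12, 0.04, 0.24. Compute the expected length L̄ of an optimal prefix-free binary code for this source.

Repeatedly combine the two least-probable nodes; the expected code length is the sum of the merged weights.
merge 1/25 + 1/25 → 2/25
merge 2/25 + 1/10 → 9/50
merge 3/25 + 9/50 → 3/10
merge 21/100 + 6/25 → 9/20
merge 1/4 + 3/10 → 11/20
merge 9/20 + 11/20 → 1
L = 2/25 + 9/50 + 3/10 + 9/20 + 11/20 + 1 = 64/25 = 2.56 bits/symbol.

2.56 bits/symbol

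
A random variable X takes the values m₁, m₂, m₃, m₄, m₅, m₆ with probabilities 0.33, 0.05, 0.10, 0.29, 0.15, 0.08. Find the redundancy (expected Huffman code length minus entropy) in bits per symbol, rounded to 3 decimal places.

Entropy H = −Σ p log₂ p ≈ 2.2961 bits.
Huffman merges: 1/20+2/25→13/100; 1/10+13/100→23/100; 3/20+23/100→19/50; 29/100+33/100→31/50; 19/50+31/50→1. L = 59/25 ≈ 2.3600.
L − H = 2.3600 − 2.2961 = 0.064 bits.

0.064 bits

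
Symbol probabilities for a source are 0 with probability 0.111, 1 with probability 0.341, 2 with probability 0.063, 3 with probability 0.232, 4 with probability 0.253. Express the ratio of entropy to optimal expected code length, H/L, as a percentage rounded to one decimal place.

97.7%

Entropy H = −Σ p log₂ p ≈ 2.1232 bits.
Huffman merges: 63/1000+111/1000→87/500; 87/500+29/125→203/500; 253/1000+341/1000→297/500; 203/500+297/500→1. L = 1087/500 ≈ 2.1740.
Efficiency = H/L = 2.1232/2.1740 = 97.7%.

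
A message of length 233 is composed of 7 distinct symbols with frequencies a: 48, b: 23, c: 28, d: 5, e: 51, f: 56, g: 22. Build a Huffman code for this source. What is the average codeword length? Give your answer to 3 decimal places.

Probabilities are the counts divided by 233.
Repeatedly combine the two least-probable nodes; the expected code length is the sum of the merged weights.
merge 5/233 + 22/233 → 27/233
merge 23/233 + 27/233 → 50/233
merge 28/233 + 48/233 → 76/233
merge 50/233 + 51/233 → 101/233
merge 56/233 + 76/233 → 132/233
merge 101/233 + 132/233 → 1
L = 27/233 + 50/233 + 76/233 + 101/233 + 132/233 + 1 = 619/233 ≈ 2.657 bits/symbol.

2.657 bits/symbol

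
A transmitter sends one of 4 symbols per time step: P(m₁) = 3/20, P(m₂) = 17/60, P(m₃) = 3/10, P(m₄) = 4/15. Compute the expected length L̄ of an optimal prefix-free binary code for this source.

2 bits/symbol

Repeatedly combine the two least-probable nodes; the expected code length is the sum of the merged weights.
merge 3/20 + 4/15 → 5/12
merge 17/60 + 3/10 → 7/12
merge 5/12 + 7/12 → 1
L = 5/12 + 7/12 + 1 = 2 bits/symbol.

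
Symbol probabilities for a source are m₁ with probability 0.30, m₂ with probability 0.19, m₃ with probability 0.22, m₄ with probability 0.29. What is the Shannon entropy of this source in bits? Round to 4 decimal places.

H = −Σ pᵢ log₂ pᵢ.
−0.30·log₂(0.30) = 0.5211
−0.19·log₂(0.19) = 0.4552
−0.22·log₂(0.22) = 0.4806
−0.29·log₂(0.29) = 0.5179
Sum ≈ 1.9748 → 1.9748 bits.

1.9748 bits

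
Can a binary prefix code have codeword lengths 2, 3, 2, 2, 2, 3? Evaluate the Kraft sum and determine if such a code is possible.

1.25; no

With common denominator 2^3 = 8: Σ 2^(−ℓᵢ) = 2/8 + 1/8 + 2/8 + 2/8 + 2/8 + 1/8 = 10/8 = 1.25.
Kraft's inequality requires Σ ≤ 1; here Σ = 1.25 > 1, so no such prefix code exists.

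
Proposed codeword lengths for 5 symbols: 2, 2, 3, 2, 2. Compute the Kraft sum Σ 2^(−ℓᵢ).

With common denominator 2^3 = 8: Σ 2^(−ℓᵢ) = 2/8 + 2/8 + 1/8 + 2/8 + 2/8 = 9/8 = 1.125.

1.125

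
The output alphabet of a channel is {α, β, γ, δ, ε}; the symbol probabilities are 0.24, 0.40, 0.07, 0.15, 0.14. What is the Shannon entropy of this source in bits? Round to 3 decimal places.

H = −Σ pᵢ log₂ pᵢ.
−0.24·log₂(0.24) = 0.4941
−0.40·log₂(0.40) = 0.5288
−0.07·log₂(0.07) = 0.2686
−0.15·log₂(0.15) = 0.4105
−0.14·log₂(0.14) = 0.3971
Sum ≈ 2.0991 → 2.099 bits.

2.099 bits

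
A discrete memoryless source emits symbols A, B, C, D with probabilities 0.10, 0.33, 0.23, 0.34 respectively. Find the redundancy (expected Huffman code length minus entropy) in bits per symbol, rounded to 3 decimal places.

0.113 bits

Entropy H = −Σ p log₂ p ≈ 1.8769 bits.
Huffman merges: 1/10+23/100→33/100; 33/100+33/100→33/50; 17/50+33/50→1. L = 199/100 ≈ 1.9900.
L − H = 1.9900 − 1.8769 = 0.113 bits.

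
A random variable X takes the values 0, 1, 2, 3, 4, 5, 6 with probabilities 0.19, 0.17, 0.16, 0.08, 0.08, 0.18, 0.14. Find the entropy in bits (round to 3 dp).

H = −Σ pᵢ log₂ pᵢ.
−0.19·log₂(0.19) = 0.4552
−0.17·log₂(0.17) = 0.4346
−0.16·log₂(0.16) = 0.4230
−0.08·log₂(0.08) = 0.2915
−0.08·log₂(0.08) = 0.2915
−0.18·log₂(0.18) = 0.4453
−0.14·log₂(0.14) = 0.3971
Sum ≈ 2.7383 → 2.738 bits.

2.738 bits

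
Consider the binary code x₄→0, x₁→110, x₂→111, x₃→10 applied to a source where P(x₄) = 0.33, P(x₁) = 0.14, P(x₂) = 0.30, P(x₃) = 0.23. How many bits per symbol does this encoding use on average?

2.11 bits/symbol

L̄ = Σ pᵢ·ℓᵢ = 0.33·1 + 0.14·3 + 0.30·3 + 0.23·2 = 2.11 bits/symbol.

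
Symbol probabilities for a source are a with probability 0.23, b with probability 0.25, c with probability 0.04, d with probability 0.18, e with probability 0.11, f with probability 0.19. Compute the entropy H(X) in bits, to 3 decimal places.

2.424 bits

H = −Σ pᵢ log₂ pᵢ.
−0.23·log₂(0.23) = 0.4877
−0.25·log₂(0.25) = 0.5000
−0.04·log₂(0.04) = 0.1858
−0.18·log₂(0.18) = 0.4453
−0.11·log₂(0.11) = 0.3503
−0.19·log₂(0.19) = 0.4552
Sum ≈ 2.4242 → 2.424 bits.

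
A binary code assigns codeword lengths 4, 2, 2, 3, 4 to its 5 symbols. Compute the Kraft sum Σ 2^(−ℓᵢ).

With common denominator 2^4 = 16: Σ 2^(−ℓᵢ) = 1/16 + 4/16 + 4/16 + 2/16 + 1/16 = 12/16 = 0.75.

0.75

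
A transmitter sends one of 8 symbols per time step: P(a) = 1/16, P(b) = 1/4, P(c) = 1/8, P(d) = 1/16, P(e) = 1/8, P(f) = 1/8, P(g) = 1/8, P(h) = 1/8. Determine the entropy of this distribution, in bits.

Each probability is a power of 1/2, so log₂(1/p) is an integer.
H = Σ p·log₂(1/p) = 1/16·4 + 1/4·2 + 1/8·3 + 1/16·4 + 1/8·3 + 1/8·3 + 1/8·3 + 1/8·3 = 2.875 bits.

2.875 bits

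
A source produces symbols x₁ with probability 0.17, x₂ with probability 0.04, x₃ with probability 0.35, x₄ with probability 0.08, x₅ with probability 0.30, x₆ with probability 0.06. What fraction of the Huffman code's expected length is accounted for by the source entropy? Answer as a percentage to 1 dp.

Entropy H = −Σ p log₂ p ≈ 2.2066 bits.
Huffman merges: 1/25+3/50→1/10; 2/25+1/10→9/50; 17/100+9/50→7/20; 3/10+7/20→13/20; 7/20+13/20→1. L = 57/25 ≈ 2.2800.
Efficiency = H/L = 2.2066/2.2800 = 96.8%.

96.8%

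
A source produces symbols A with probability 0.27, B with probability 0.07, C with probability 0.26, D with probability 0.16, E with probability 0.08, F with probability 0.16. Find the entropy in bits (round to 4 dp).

H = −Σ pᵢ log₂ pᵢ.
−0.27·log₂(0.27) = 0.5100
−0.07·log₂(0.07) = 0.2686
−0.26·log₂(0.26) = 0.5053
−0.16·log₂(0.16) = 0.4230
−0.08·log₂(0.08) = 0.2915
−0.16·log₂(0.16) = 0.4230
Sum ≈ 2.4214 → 2.4214 bits.

2.4214 bits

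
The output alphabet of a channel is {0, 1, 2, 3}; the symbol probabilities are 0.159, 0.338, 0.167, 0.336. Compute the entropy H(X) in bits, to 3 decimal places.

1.911 bits

H = −Σ pᵢ log₂ pᵢ.
−0.159·log₂(0.159) = 0.4218
−0.338·log₂(0.338) = 0.5289
−0.167·log₂(0.167) = 0.4312
−0.336·log₂(0.336) = 0.5287
Sum ≈ 1.9106 → 1.911 bits.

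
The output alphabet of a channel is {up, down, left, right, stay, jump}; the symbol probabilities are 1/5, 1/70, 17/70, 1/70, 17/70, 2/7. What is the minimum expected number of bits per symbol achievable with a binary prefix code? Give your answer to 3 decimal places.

Repeatedly combine the two least-probable nodes; the expected code length is the sum of the merged weights.
merge 1/70 + 1/70 → 1/35
merge 1/35 + 1/5 → 8/35
merge 8/35 + 17/70 → 33/70
merge 17/70 + 2/7 → 37/70
merge 33/70 + 37/70 → 1
L = 1/35 + 8/35 + 33/70 + 37/70 + 1 = 79/35 ≈ 2.257 bits/symbol.

2.257 bits/symbol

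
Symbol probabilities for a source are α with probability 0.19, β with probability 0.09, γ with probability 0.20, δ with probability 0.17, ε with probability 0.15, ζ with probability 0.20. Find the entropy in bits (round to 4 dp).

2.5418 bits

H = −Σ pᵢ log₂ pᵢ.
−0.19·log₂(0.19) = 0.4552
−0.09·log₂(0.09) = 0.3127
−0.20·log₂(0.20) = 0.4644
−0.17·log₂(0.17) = 0.4346
−0.15·log₂(0.15) = 0.4105
−0.20·log₂(0.20) = 0.4644
Sum ≈ 2.5418 → 2.5418 bits.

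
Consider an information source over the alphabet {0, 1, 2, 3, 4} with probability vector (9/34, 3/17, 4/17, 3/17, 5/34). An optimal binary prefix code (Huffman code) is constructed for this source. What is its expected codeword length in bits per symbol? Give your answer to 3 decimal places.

2.324 bits/symbol

Repeatedly combine the two least-probable nodes; the expected code length is the sum of the merged weights.
merge 5/34 + 3/17 → 11/34
merge 3/17 + 4/17 → 7/17
merge 9/34 + 11/34 → 10/17
merge 7/17 + 10/17 → 1
L = 11/34 + 7/17 + 10/17 + 1 = 79/34 ≈ 2.324 bits/symbol.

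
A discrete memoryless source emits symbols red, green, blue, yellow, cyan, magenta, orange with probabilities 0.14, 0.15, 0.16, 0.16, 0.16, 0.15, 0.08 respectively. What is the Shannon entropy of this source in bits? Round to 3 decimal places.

2.779 bits

H = −Σ pᵢ log₂ pᵢ.
−0.14·log₂(0.14) = 0.3971
−0.15·log₂(0.15) = 0.4105
−0.16·log₂(0.16) = 0.4230
−0.16·log₂(0.16) = 0.4230
−0.16·log₂(0.16) = 0.4230
−0.15·log₂(0.15) = 0.4105
−0.08·log₂(0.08) = 0.2915
Sum ≈ 2.7788 → 2.779 bits.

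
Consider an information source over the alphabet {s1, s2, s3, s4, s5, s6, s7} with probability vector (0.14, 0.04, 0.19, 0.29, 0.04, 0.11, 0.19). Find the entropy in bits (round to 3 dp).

H = −Σ pᵢ log₂ pᵢ.
−0.14·log₂(0.14) = 0.3971
−0.04·log₂(0.04) = 0.1858
−0.19·log₂(0.19) = 0.4552
−0.29·log₂(0.29) = 0.5179
−0.04·log₂(0.04) = 0.1858
−0.11·log₂(0.11) = 0.3503
−0.19·log₂(0.19) = 0.4552
Sum ≈ 2.5473 → 2.547 bits.

2.547 bits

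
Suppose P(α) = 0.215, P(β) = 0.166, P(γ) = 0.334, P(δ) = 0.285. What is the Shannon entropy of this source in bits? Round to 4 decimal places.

H = −Σ pᵢ log₂ pᵢ.
−0.215·log₂(0.215) = 0.4768
−0.166·log₂(0.166) = 0.4301
−0.334·log₂(0.334) = 0.5284
−0.285·log₂(0.285) = 0.5161
Sum ≈ 1.9514 → 1.9514 bits.

1.9514 bits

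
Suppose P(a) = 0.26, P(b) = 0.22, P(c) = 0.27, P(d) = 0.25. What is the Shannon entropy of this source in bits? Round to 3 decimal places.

1.996 bits

H = −Σ pᵢ log₂ pᵢ.
−0.26·log₂(0.26) = 0.5053
−0.22·log₂(0.22) = 0.4806
−0.27·log₂(0.27) = 0.5100
−0.25·log₂(0.25) = 0.5000
Sum ≈ 1.9959 → 1.996 bits.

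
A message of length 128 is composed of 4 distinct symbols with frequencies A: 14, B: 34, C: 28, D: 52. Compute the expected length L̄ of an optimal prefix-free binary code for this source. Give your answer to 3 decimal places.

Probabilities are the counts divided by 128.
Repeatedly combine the two least-probable nodes; the expected code length is the sum of the merged weights.
merge 7/64 + 7/32 → 21/64
merge 17/64 + 21/64 → 19/32
merge 13/32 + 19/32 → 1
L = 21/64 + 19/32 + 1 = 123/64 ≈ 1.922 bits/symbol.

1.922 bits/symbol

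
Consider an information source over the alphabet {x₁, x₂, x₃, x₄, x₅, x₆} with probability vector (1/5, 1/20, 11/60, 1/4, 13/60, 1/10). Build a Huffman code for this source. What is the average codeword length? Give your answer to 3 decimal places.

Repeatedly combine the two least-probable nodes; the expected code length is the sum of the merged weights.
merge 1/20 + 1/10 → 3/20
merge 3/20 + 11/60 → 1/3
merge 1/5 + 13/60 → 5/12
merge 1/4 + 1/3 → 7/12
merge 5/12 + 7/12 → 1
L = 3/20 + 1/3 + 5/12 + 7/12 + 1 = 149/60 ≈ 2.483 bits/symbol.

2.483 bits/symbol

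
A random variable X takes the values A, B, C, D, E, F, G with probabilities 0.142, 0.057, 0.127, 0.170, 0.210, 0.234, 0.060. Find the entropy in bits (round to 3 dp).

2.655 bits

H = −Σ pᵢ log₂ pᵢ.
−0.142·log₂(0.142) = 0.3999
−0.057·log₂(0.057) = 0.2356
−0.127·log₂(0.127) = 0.3781
−0.170·log₂(0.170) = 0.4346
−0.210·log₂(0.210) = 0.4728
−0.234·log₂(0.234) = 0.4903
−0.060·log₂(0.060) = 0.2435
Sum ≈ 2.6548 → 2.655 bits.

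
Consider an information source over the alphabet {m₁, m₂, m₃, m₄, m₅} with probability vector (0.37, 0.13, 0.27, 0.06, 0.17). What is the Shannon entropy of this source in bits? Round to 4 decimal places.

2.1015 bits

H = −Σ pᵢ log₂ pᵢ.
−0.37·log₂(0.37) = 0.5307
−0.13·log₂(0.13) = 0.3826
−0.27·log₂(0.27) = 0.5100
−0.06·log₂(0.06) = 0.2435
−0.17·log₂(0.17) = 0.4346
Sum ≈ 2.1015 → 2.1015 bits.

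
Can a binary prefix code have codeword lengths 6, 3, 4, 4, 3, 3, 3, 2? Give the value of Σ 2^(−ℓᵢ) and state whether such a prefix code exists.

With common denominator 2^6 = 64: Σ 2^(−ℓᵢ) = 1/64 + 8/64 + 4/64 + 4/64 + 8/64 + 8/64 + 8/64 + 16/64 = 57/64 = 0.890625.
Kraft's inequality requires Σ ≤ 1; here Σ = 0.890625 ≤ 1, so such a prefix code exists.

0.890625; yes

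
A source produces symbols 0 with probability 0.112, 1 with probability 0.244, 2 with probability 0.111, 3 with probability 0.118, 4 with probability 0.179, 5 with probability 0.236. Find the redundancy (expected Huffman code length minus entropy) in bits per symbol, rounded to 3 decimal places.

Entropy H = −Σ p log₂ p ≈ 2.5020 bits.
Huffman merges: 111/1000+14/125→223/1000; 59/500+179/1000→297/1000; 223/1000+59/250→459/1000; 61/250+297/1000→541/1000; 459/1000+541/1000→1. L = 63/25 ≈ 2.5200.
L − H = 2.5200 − 2.5020 = 0.018 bits.

0.018 bits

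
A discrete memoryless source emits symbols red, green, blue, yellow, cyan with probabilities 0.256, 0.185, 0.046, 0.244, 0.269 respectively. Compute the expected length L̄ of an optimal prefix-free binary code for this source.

2.231 bits/symbol

Repeatedly combine the two least-probable nodes; the expected code length is the sum of the merged weights.
merge 23/500 + 37/200 → 231/1000
merge 231/1000 + 61/250 → 19/40
merge 32/125 + 269/1000 → 21/40
merge 19/40 + 21/40 → 1
L = 231/1000 + 19/40 + 21/40 + 1 = 2231/1000 = 2.231 bits/symbol.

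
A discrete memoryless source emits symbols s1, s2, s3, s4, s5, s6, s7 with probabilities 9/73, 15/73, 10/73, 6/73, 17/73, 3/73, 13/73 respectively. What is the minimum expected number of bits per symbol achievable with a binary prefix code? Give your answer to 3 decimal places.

Repeatedly combine the two least-probable nodes; the expected code length is the sum of the merged weights.
merge 3/73 + 6/73 → 9/73
merge 9/73 + 9/73 → 18/73
merge 10/73 + 13/73 → 23/73
merge 15/73 + 17/73 → 32/73
merge 18/73 + 23/73 → 41/73
merge 32/73 + 41/73 → 1
L = 9/73 + 18/73 + 23/73 + 32/73 + 41/73 + 1 = 196/73 ≈ 2.685 bits/symbol.

2.685 bits/symbol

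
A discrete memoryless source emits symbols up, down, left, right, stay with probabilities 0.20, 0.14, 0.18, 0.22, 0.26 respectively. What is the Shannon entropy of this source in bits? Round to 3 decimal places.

H = −Σ pᵢ log₂ pᵢ.
−0.20·log₂(0.20) = 0.4644
−0.14·log₂(0.14) = 0.3971
−0.18·log₂(0.18) = 0.4453
−0.22·log₂(0.22) = 0.4806
−0.26·log₂(0.26) = 0.5053
Sum ≈ 2.2927 → 2.293 bits.

2.293 bits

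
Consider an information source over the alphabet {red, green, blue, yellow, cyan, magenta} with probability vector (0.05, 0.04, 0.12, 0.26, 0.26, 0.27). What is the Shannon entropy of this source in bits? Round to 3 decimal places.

2.290 bits

H = −Σ pᵢ log₂ pᵢ.
−0.05·log₂(0.05) = 0.2161
−0.04·log₂(0.04) = 0.1858
−0.12·log₂(0.12) = 0.3671
−0.26·log₂(0.26) = 0.5053
−0.26·log₂(0.26) = 0.5053
−0.27·log₂(0.27) = 0.5100
Sum ≈ 2.2895 → 2.290 bits.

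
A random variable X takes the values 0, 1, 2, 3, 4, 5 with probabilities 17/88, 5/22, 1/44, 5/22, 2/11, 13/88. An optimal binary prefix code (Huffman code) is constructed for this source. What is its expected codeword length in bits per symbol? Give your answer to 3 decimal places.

2.523 bits/symbol

Repeatedly combine the two least-probable nodes; the expected code length is the sum of the merged weights.
merge 1/44 + 13/88 → 15/88
merge 15/88 + 2/11 → 31/88
merge 17/88 + 5/22 → 37/88
merge 5/22 + 31/88 → 51/88
merge 37/88 + 51/88 → 1
L = 15/88 + 31/88 + 37/88 + 51/88 + 1 = 111/44 ≈ 2.523 bits/symbol.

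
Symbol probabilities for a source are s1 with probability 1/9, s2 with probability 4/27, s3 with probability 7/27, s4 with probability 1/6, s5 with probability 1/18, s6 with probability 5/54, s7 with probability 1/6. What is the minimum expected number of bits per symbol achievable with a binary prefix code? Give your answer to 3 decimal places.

Repeatedly combine the two least-probable nodes; the expected code length is the sum of the merged weights.
merge 1/18 + 5/54 → 4/27
merge 1/9 + 4/27 → 7/27
merge 4/27 + 1/6 → 17/54
merge 1/6 + 7/27 → 23/54
merge 7/27 + 17/54 → 31/54
merge 23/54 + 31/54 → 1
L = 4/27 + 7/27 + 17/54 + 23/54 + 31/54 + 1 = 49/18 ≈ 2.722 bits/symbol.

2.722 bits/symbol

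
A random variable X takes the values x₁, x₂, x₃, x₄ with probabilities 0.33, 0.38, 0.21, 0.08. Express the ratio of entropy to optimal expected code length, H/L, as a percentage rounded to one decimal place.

Entropy H = −Σ p log₂ p ≈ 1.8226 bits.
Huffman merges: 2/25+21/100→29/100; 29/100+33/100→31/50; 19/50+31/50→1. L = 191/100 ≈ 1.9100.
Efficiency = H/L = 1.8226/1.9100 = 95.4%.

95.4%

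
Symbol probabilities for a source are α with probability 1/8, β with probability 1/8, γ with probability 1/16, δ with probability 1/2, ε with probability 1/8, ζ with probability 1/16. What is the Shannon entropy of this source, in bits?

Each probability is a power of 1/2, so log₂(1/p) is an integer.
H = Σ p·log₂(1/p) = 1/8·3 + 1/8·3 + 1/16·4 + 1/2·1 + 1/8·3 + 1/16·4 = 2.125 bits.

2.125 bits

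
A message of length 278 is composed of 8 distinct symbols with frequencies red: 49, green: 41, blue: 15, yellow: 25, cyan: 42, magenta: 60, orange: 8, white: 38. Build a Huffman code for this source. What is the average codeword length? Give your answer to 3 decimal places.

Probabilities are the counts divided by 278.
Repeatedly combine the two least-probable nodes; the expected code length is the sum of the merged weights.
merge 4/139 + 15/278 → 23/278
merge 23/278 + 25/278 → 24/139
merge 19/139 + 41/278 → 79/278
merge 21/139 + 24/139 → 45/139
merge 49/278 + 30/139 → 109/278
merge 79/278 + 45/139 → 169/278
merge 109/278 + 169/278 → 1
L = 23/278 + 24/139 + 79/278 + 45/139 + 109/278 + 169/278 + 1 = 398/139 ≈ 2.863 bits/symbol.

2.863 bits/symbol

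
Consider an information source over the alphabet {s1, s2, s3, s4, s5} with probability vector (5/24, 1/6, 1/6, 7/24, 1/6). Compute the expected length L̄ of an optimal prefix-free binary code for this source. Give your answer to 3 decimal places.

Repeatedly combine the two least-probable nodes; the expected code length is the sum of the merged weights.
merge 1/6 + 1/6 → 1/3
merge 1/6 + 5/24 → 3/8
merge 7/24 + 1/3 → 5/8
merge 3/8 + 5/8 → 1
L = 1/3 + 3/8 + 5/8 + 1 = 7/3 ≈ 2.333 bits/symbol.

2.333 bits/symbol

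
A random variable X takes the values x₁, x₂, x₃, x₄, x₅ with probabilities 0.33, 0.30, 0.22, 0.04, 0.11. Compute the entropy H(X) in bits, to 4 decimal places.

H = −Σ pᵢ log₂ pᵢ.
−0.33·log₂(0.33) = 0.5278
−0.30·log₂(0.30) = 0.5211
−0.22·log₂(0.22) = 0.4806
−0.04·log₂(0.04) = 0.1858
−0.11·log₂(0.11) = 0.3503
Sum ≈ 2.0655 → 2.0655 bits.

2.0655 bits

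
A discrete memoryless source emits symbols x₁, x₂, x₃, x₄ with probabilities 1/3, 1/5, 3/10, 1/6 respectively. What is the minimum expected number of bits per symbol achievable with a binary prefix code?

2 bits/symbol

Repeatedly combine the two least-probable nodes; the expected code length is the sum of the merged weights.
merge 1/6 + 1/5 → 11/30
merge 3/10 + 1/3 → 19/30
merge 11/30 + 19/30 → 1
L = 11/30 + 19/30 + 1 = 2 bits/symbol.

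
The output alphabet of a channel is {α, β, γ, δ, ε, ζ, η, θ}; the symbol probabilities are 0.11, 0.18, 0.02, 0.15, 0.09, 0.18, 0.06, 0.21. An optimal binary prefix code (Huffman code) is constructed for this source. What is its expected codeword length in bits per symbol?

2.86 bits/symbol

Repeatedly combine the two least-probable nodes; the expected code length is the sum of the merged weights.
merge 1/50 + 3/50 → 2/25
merge 2/25 + 9/100 → 17/100
merge 11/100 + 3/20 → 13/50
merge 17/100 + 9/50 → 7/20
merge 9/50 + 21/100 → 39/100
merge 13/50 + 7/20 → 61/100
merge 39/100 + 61/100 → 1
L = 2/25 + 17/100 + 13/50 + 7/20 + 39/100 + 61/100 + 1 = 143/50 = 2.86 bits/symbol.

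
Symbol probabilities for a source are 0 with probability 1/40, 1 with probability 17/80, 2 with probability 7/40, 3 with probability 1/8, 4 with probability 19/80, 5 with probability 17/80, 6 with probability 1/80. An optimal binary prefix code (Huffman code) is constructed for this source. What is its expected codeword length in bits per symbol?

Repeatedly combine the two least-probable nodes; the expected code length is the sum of the merged weights.
merge 1/80 + 1/40 → 3/80
merge 3/80 + 1/8 → 13/80
merge 13/80 + 7/40 → 27/80
merge 17/80 + 17/80 → 17/40
merge 19/80 + 27/80 → 23/40
merge 17/40 + 23/40 → 1
L = 3/80 + 13/80 + 27/80 + 17/40 + 23/40 + 1 = 203/80 = 2.5375 bits/symbol.

2.5375 bits/symbol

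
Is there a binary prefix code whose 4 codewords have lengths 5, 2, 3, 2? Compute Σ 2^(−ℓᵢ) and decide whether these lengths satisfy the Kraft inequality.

0.65625; yes

With common denominator 2^5 = 32: Σ 2^(−ℓᵢ) = 1/32 + 8/32 + 4/32 + 8/32 = 21/32 = 0.65625.
Kraft's inequality requires Σ ≤ 1; here Σ = 0.65625 ≤ 1, so such a prefix code exists.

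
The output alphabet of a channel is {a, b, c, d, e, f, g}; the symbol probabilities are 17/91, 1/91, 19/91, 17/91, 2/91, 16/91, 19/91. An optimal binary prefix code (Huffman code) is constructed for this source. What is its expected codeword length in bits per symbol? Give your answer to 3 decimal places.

2.615 bits/symbol

Repeatedly combine the two least-probable nodes; the expected code length is the sum of the merged weights.
merge 1/91 + 2/91 → 3/91
merge 3/91 + 16/91 → 19/91
merge 17/91 + 17/91 → 34/91
merge 19/91 + 19/91 → 38/91
merge 19/91 + 34/91 → 53/91
merge 38/91 + 53/91 → 1
L = 3/91 + 19/91 + 34/91 + 38/91 + 53/91 + 1 = 34/13 ≈ 2.615 bits/symbol.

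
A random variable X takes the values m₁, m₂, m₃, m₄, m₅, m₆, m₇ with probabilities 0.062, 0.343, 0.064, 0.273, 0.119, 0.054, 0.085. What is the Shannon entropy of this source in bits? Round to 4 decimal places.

H = −Σ pᵢ log₂ pᵢ.
−0.062·log₂(0.062) = 0.2487
−0.343·log₂(0.343) = 0.5295
−0.064·log₂(0.064) = 0.2538
−0.273·log₂(0.273) = 0.5113
−0.119·log₂(0.119) = 0.3654
−0.054·log₂(0.054) = 0.2274
−0.085·log₂(0.085) = 0.3023
Sum ≈ 2.4385 → 2.4385 bits.

2.4385 bits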